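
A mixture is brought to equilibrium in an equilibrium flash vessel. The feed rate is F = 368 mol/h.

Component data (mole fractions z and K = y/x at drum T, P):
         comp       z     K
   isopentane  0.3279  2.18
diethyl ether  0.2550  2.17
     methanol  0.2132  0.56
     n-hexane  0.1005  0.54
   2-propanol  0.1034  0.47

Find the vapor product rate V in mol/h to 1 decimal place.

Rachford–Rice: g(β) = Σ zᵢ(Kᵢ−1)/(1+β(Kᵢ−1)) = 0.
Feasibility: ΣzᵢKᵢ = 1.4904, Σzᵢ/Kᵢ = 1.0547 — both > 1, two phases present.
Newton iteration, β⁰ = 0.36:
  β = 0.3600: g = 0.24690, g' = -0.5309 → β = 0.8251
  β = 0.8251: g = 0.02870, g' = -0.4563 → β = 0.8879
  β = 0.8879: g = -0.00035, g' = -0.4684 → β = 0.8872
Converged at β = 0.8872.
Then V = β·F = 0.8872·368 = 326.5 mol/h and L = F − V = 41.5 mol/h.

V = 326.5 mol/h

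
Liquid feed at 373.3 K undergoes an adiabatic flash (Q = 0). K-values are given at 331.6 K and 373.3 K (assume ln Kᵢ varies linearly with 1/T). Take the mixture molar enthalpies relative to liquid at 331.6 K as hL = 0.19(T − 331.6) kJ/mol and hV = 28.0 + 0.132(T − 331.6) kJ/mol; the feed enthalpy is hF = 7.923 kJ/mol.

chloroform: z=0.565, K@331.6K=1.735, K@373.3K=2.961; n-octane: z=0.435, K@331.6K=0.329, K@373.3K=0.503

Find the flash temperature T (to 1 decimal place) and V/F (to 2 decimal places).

T = 332.7 K, V/F = 0.28

Adiabatic flash: solve Rachford–Rice at each trial T, then check hF = ψ·hV(T) + (1−ψ)·hL(T).
  T = 331.6 K: K = (1.735, 0.329), RR gives ψ = 0.250, H_out = 7.005 kJ/mol
  T = 373.3 K: K = (2.961, 0.503), RR gives ψ = 0.915, H_out = 31.330 kJ/mol
  T = 352.5 K: K = (2.304, 0.412), RR gives ψ = 0.628, H_out = 20.783 kJ/mol
  T = 342.1 K: K = (2.009, 0.370), RR gives ψ = 0.465, H_out = 14.745 kJ/mol
  T = 336.9 K: K = (1.871, 0.349), RR gives ψ = 0.369, H_out = 11.215 kJ/mol
  T = 334.2 K: K = (1.801, 0.339), RR gives ψ = 0.311, H_out = 9.166 kJ/mol
  T = 332.9 K: K = (1.768, 0.334), RR gives ψ = 0.282, H_out = 8.112 kJ/mol
Linear interpolation between T = 331.6 (H_out = 7.005) and T = 332.9 (H_out = 8.112) on hF = 7.923 gives T ≈ 332.7 K, at which ψ = 0.28.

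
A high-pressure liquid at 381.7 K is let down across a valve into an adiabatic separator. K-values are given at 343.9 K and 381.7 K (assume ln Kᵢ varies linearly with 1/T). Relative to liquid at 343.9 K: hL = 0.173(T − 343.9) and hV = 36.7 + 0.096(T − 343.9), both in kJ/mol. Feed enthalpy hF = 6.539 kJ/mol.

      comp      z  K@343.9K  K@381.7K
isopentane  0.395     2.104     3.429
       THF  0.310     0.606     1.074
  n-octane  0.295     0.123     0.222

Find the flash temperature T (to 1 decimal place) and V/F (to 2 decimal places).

T = 348.4 K, V/F = 0.16

Adiabatic flash: solve Rachford–Rice at each trial T, then check hF = ψ·hV(T) + (1−ψ)·hL(T).
  T = 343.9 K: K = (2.104, 0.606, 0.123), RR gives ψ = 0.075, H_out = 2.750 kJ/mol
  T = 381.7 K: K = (3.429, 1.074, 0.222), RR gives ψ = 0.582, H_out = 26.207 kJ/mol
  T = 362.8 K: K = (2.720, 0.819, 0.168), RR gives ψ = 0.370, H_out = 16.324 kJ/mol
  T = 353.4 K: K = (2.402, 0.708, 0.144), RR gives ψ = 0.239, H_out = 10.249 kJ/mol
  T = 348.6 K: K = (2.249, 0.655, 0.133), RR gives ψ = 0.161, H_out = 6.679 kJ/mol
  T = 346.2 K: K = (2.174, 0.630, 0.128), RR gives ψ = 0.119, H_out = 4.734 kJ/mol
Linear interpolation between T = 346.2 (H_out = 4.734) and T = 348.6 (H_out = 6.679) on hF = 6.539 gives T ≈ 348.4 K, at which ψ = 0.16.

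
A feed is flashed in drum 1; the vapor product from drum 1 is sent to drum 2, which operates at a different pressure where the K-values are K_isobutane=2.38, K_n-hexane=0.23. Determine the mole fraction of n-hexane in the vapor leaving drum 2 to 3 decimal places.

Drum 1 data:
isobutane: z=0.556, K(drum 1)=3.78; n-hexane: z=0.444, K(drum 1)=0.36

y_n-hexane (drum 2) = 0.148

Drum 1:
Let ψ₁ = V/F and solve Σ zᵢ(Kᵢ−1)/(1+ψ₁(Kᵢ−1)) = 0.
Feasibility: ΣzᵢKᵢ = 2.262, Σzᵢ/Kᵢ = 1.380 — both > 1, two phases present.
Newton–Raphson from ψ₁ = 0.41:
  ψ₁ = 0.410: g = 0.3371, g' = -1.273 → ψ₁ = 0.675
  ψ₁ = 0.675: g = 0.0372, g' = -1.083 → ψ₁ = 0.709
Converged at ψ₁ = 0.709.
Drum-1 compositions:
  isobutane: x = 0.187, y = 0.707
  n-hexane: x = 0.813, y = 0.293
Drum-2 feed = drum-1 vapor: z₂ = (0.7074, 0.2926).
Drum 2:
Rachford–Rice: g(ψ₂) = Σ zᵢ(Kᵢ−1)/(1+ψ₂(Kᵢ−1)) = 0.
g(0) = ΣzᵢKᵢ − 1 = 0.751 and g(1) = 1 − Σzᵢ/Kᵢ = -0.570, so a root lies in (0, 1).
Binary case is linear: z₁(K₁−1)(1+ψ₂(K₂−1)) + z₂(K₂−1)(1+ψ₂(K₁−1)) = 0
⇒ ψ₂ = [z₁(K₁−1)+z₂(K₂−1)] / [−(K₁−1)(K₂−1)] = 0.7508/1.0626 = 0.707
  isobutane: x = 0.358, y = 0.852
  n-hexane: x = 0.642, y = 0.148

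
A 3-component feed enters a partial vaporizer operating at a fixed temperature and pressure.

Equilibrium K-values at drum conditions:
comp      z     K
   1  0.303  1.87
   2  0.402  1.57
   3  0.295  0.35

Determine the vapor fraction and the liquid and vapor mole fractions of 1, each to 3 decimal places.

Rachford–Rice: g(ψ) = Σ zᵢ(Kᵢ−1)/(1+ψ(Kᵢ−1)) = 0.
g(0) = ΣzᵢKᵢ − 1 = 0.301 and g(1) = 1 − Σzᵢ/Kᵢ = -0.261, so a root lies in (0, 1).
Iterate (Newton) starting at ψ = 0.62:
  ψ = 0.620: g = 0.0194, g' = -0.518 → ψ = 0.657
Converged at ψ = 0.657.
Compositions from xᵢ = zᵢ/(1+ψ(Kᵢ−1)), yᵢ = Kᵢxᵢ:
  1: x = 0.193, y = 0.361
  2: x = 0.293, y = 0.459
  3: x = 0.515, y = 0.180

ψ = 0.657, x_1 = 0.193, y_1 = 0.361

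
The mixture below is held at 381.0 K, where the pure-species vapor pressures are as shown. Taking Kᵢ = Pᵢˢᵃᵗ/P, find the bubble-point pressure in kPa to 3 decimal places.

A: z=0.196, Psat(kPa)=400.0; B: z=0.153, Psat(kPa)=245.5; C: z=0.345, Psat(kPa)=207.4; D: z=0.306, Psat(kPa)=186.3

Pbub = 244.522 kPa

At the bubble point ψ → 0, so ΣzᵢKᵢ = 1 with Kᵢ = Pᵢˢᵃᵗ/P ⇒ P = ΣzᵢPᵢˢᵃᵗ.
P = 0.196·400.0 + 0.153·245.5 + 0.345·207.4 + 0.306·186.3 = 244.522 kPa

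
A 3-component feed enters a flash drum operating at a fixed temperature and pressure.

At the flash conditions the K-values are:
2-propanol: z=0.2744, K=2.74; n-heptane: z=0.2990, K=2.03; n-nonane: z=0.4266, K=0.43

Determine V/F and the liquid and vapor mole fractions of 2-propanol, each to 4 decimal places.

V/F = 0.6842, x_2-propanol = 0.1253, y_2-propanol = 0.3432

Rachford–Rice: g(V/F) = Σ zᵢ(Kᵢ−1)/(1+V/F(Kᵢ−1)) = 0.
g(0) = ΣzᵢKᵢ − 1 = 0.5423 and g(1) = 1 − Σzᵢ/Kᵢ = -0.2395, so a root lies in (0, 1).
Newton iteration, V/F⁰ = 0.38:
  V/F = 0.3800: g = 0.19836, g' = -0.6907 → V/F = 0.6672
  V/F = 0.6672: g = 0.01111, g' = -0.6503 → V/F = 0.6843
  V/F = 0.6843: g = -0.00004, g' = -0.6548 → V/F = 0.6842
Converged at V/F = 0.6842.
Compositions from xᵢ = zᵢ/(1+V/F(Kᵢ−1)), yᵢ = Kᵢxᵢ:
  2-propanol: x = 0.1253, y = 0.3432
  n-heptane: x = 0.1754, y = 0.3561
  n-nonane: x = 0.6993, y = 0.3007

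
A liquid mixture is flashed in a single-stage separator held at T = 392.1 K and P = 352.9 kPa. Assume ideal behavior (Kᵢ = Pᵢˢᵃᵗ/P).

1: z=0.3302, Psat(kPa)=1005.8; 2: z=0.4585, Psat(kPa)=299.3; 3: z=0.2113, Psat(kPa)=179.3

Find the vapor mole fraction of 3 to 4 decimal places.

y_3 = 0.1752

Raoult's law: Kᵢ = Pᵢˢᵃᵗ/P = Pᵢˢᵃᵗ/352.9.
  K_1 = 1005.8/352.9 = 2.850099, K_2 = 299.3/352.9 = 0.848116, K_3 = 179.3/352.9 = 0.508076
Rachford–Rice: g(ψ) = Σ zᵢ(Kᵢ−1)/(1+ψ(Kᵢ−1)) = 0.
Feasibility: ΣzᵢKᵢ = 1.4373, Σzᵢ/Kᵢ = 1.0723 — both > 1, two phases present.
Newton iteration, ψ⁰ = 0.5:
  ψ = 0.5000: g = 0.10413, g' = -0.4073 → ψ = 0.7557
  ψ = 0.7557: g = 0.01064, g' = -0.3396 → ψ = 0.7870
  ψ = 0.7870: g = 0.00004, g' = -0.3372 → ψ = 0.7871
Converged at ψ = 0.7871.
Compositions from xᵢ = zᵢ/(1+ψ(Kᵢ−1)), yᵢ = Kᵢxᵢ:
  1: x = 0.1344, y = 0.3831
  2: x = 0.5208, y = 0.4417
  3: x = 0.3448, y = 0.1752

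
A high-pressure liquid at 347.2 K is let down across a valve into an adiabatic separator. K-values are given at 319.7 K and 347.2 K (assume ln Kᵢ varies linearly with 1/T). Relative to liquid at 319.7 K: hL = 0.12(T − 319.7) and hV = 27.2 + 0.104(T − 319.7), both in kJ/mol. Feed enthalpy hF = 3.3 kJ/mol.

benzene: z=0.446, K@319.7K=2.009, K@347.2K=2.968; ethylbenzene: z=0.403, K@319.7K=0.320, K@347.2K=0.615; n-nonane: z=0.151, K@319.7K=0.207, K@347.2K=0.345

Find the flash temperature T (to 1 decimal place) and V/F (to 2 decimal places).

Adiabatic flash: solve Rachford–Rice at each trial T, then check hF = ψ·hV(T) + (1−ψ)·hL(T).
  T = 319.7 K: K = (2.009, 0.320, 0.207), RR gives ψ = 0.078, H_out = 2.128 kJ/mol
  T = 347.2 K: K = (2.968, 0.615, 0.345), RR gives ψ = 0.659, H_out = 20.944 kJ/mol
  T = 333.4 K: K = (2.460, 0.449, 0.270), RR gives ψ = 0.360, H_out = 11.367 kJ/mol
  T = 326.5 K: K = (2.226, 0.380, 0.237), RR gives ψ = 0.224, H_out = 6.878 kJ/mol
  T = 323.1 K: K = (2.116, 0.349, 0.222), RR gives ψ = 0.153, H_out = 4.573 kJ/mol
  T = 321.4 K: K = (2.062, 0.334, 0.214), RR gives ψ = 0.117, H_out = 3.372 kJ/mol
Linear interpolation between T = 319.7 (H_out = 2.128) and T = 321.4 (H_out = 3.372) on hF = 3.3 gives T ≈ 321.3 K, at which ψ = 0.11.

T = 321.3 K, V/F = 0.11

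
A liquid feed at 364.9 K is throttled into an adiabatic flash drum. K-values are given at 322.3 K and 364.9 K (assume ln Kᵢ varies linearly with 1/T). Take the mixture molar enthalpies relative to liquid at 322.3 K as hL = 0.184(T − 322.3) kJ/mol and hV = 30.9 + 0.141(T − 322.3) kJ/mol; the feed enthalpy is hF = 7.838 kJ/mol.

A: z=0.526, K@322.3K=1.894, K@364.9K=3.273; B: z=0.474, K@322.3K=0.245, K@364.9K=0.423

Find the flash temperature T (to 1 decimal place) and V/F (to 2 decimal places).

T = 325.9 K, V/F = 0.23

Adiabatic flash: solve Rachford–Rice at each trial T, then check hF = ψ·hV(T) + (1−ψ)·hL(T).
  T = 322.3 K: K = (1.894, 0.245), RR gives ψ = 0.166, H_out = 5.144 kJ/mol
  T = 364.9 K: K = (3.273, 0.423), RR gives ψ = 0.703, H_out = 28.276 kJ/mol
  T = 343.6 K: K = (2.532, 0.327), RR gives ψ = 0.473, H_out = 18.094 kJ/mol
  T = 333.0 K: K = (2.202, 0.285), RR gives ψ = 0.341, H_out = 12.348 kJ/mol
  T = 327.6 K: K = (2.043, 0.264), RR gives ψ = 0.261, H_out = 8.966 kJ/mol
  T = 325.0 K: K = (1.969, 0.255), RR gives ψ = 0.217, H_out = 7.167 kJ/mol
  T = 326.3 K: K = (2.006, 0.259), RR gives ψ = 0.239, H_out = 8.083 kJ/mol
  T = 325.6 K: K = (1.986, 0.257), RR gives ψ = 0.227, H_out = 7.594 kJ/mol
Linear interpolation between T = 325.6 (H_out = 7.594) and T = 326.3 (H_out = 8.083) on hF = 7.838 gives T ≈ 325.9 K, at which ψ = 0.23.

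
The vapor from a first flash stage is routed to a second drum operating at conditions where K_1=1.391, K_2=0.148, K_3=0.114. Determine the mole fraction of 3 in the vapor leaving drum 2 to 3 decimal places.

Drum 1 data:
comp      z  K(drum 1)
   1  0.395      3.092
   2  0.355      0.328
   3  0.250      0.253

Drum 1:
Rachford–Rice: g(ψ₁) = Σ zᵢ(Kᵢ−1)/(1+ψ₁(Kᵢ−1)) = 0.
g(0) = ΣzᵢKᵢ − 1 = 0.401 and g(1) = 1 − Σzᵢ/Kᵢ = -1.198, so a root lies in (0, 1).
Newton iteration, ψ₁⁰ = 0.56:
  ψ₁ = 0.560: g = -0.3230, g' = -1.191 → ψ₁ = 0.289
  ψ₁ = 0.289: g = -0.0190, g' = -1.145 → ψ₁ = 0.272
Converged at ψ₁ = 0.272.
Drum-1 compositions:
  1: x = 0.252, y = 0.778
  2: x = 0.435, y = 0.143
  3: x = 0.314, y = 0.079
Drum-2 feed = drum-1 vapor: z₂ = (0.7781, 0.1425, 0.0794).
Drum 2:
Let ψ₂ = V/F and solve Σ zᵢ(Kᵢ−1)/(1+ψ₂(Kᵢ−1)) = 0.
Check two-phase: ΣzᵢKᵢ = 1.112 > 1 and Σzᵢ/Kᵢ = 2.219 > 1, so g(0) = 0.112 > 0 and g(1) = -1.219 < 0.
Newton–Raphson from ψ₂ = 0.55:
  ψ₂ = 0.550: g = -0.1153, g' = -0.684 → ψ₂ = 0.381
  ψ₂ = 0.381: g = -0.0214, g' = -0.459 → ψ₂ = 0.335
  ψ₂ = 0.335: g = -0.0009, g' = -0.422 → ψ₂ = 0.333
Converged at ψ₂ = 0.333.
  1: x = 0.689, y = 0.958
  2: x = 0.199, y = 0.029
  3: x = 0.113, y = 0.013

y_3 (drum 2) = 0.013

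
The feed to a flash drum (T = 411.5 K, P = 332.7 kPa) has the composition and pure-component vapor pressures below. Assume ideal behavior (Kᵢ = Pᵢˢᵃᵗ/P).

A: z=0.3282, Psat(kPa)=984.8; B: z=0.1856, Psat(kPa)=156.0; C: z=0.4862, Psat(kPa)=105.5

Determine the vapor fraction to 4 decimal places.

ψ = 0.1686

Raoult's law: Kᵢ = Pᵢˢᵃᵗ/P = Pᵢˢᵃᵗ/332.7.
  K_A = 984.8/332.7 = 2.960024, K_B = 156.0/332.7 = 0.468891, K_C = 105.5/332.7 = 0.317102
Iterate (Newton) starting at ψ = 0.46:
  ψ = 0.4600: g = -0.27626, g' = -0.9223 → ψ = 0.1605
  ψ = 0.1605: g = 0.00870, g' = -1.0782 → ψ = 0.1686
Converged at ψ = 0.1686.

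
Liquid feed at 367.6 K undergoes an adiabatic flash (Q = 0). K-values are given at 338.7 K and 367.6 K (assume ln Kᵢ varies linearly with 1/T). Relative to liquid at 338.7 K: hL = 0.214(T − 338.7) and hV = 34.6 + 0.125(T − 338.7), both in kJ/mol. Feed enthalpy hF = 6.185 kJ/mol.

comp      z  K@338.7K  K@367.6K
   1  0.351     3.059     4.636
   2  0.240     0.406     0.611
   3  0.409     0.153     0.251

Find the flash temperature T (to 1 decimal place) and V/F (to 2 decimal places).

T = 340.6 K, V/F = 0.17

Adiabatic flash: solve Rachford–Rice at each trial T, then check hF = ψ·hV(T) + (1−ψ)·hL(T).
  T = 338.7 K: K = (3.059, 0.406, 0.153), RR gives ψ = 0.149, H_out = 5.160 kJ/mol
  T = 367.6 K: K = (4.636, 0.611, 0.251), RR gives ψ = 0.379, H_out = 18.309 kJ/mol
  T = 353.1 K: K = (3.795, 0.502, 0.198), RR gives ψ = 0.272, H_out = 12.130 kJ/mol
  T = 345.9 K: K = (3.415, 0.452, 0.174), RR gives ψ = 0.214, H_out = 8.805 kJ/mol
  T = 342.3 K: K = (3.234, 0.429, 0.163), RR gives ψ = 0.183, H_out = 7.031 kJ/mol
  T = 340.5 K: K = (3.146, 0.417, 0.158), RR gives ψ = 0.166, H_out = 6.109 kJ/mol
Linear interpolation between T = 340.5 (H_out = 6.109) and T = 342.3 (H_out = 7.031) on hF = 6.185 gives T ≈ 340.6 K, at which ψ = 0.17.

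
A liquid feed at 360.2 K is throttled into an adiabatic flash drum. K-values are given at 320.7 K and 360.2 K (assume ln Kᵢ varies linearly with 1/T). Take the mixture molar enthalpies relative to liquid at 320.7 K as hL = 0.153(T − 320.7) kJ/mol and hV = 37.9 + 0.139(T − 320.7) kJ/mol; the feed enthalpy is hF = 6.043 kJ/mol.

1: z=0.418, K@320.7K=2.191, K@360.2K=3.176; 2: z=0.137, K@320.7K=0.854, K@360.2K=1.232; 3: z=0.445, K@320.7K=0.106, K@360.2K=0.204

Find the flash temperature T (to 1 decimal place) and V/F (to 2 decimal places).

T = 325.7 K, V/F = 0.14

Adiabatic flash: solve Rachford–Rice at each trial T, then check hF = ψ·hV(T) + (1−ψ)·hL(T).
  T = 320.7 K: K = (2.191, 0.854, 0.106), RR gives ψ = 0.086, H_out = 3.275 kJ/mol
  T = 360.2 K: K = (3.176, 1.232, 0.204), RR gives ψ = 0.396, H_out = 20.846 kJ/mol
  T = 340.4 K: K = (2.665, 1.036, 0.150), RR gives ψ = 0.264, H_out = 12.966 kJ/mol
  T = 330.5 K: K = (2.422, 0.943, 0.127), RR gives ψ = 0.184, H_out = 8.455 kJ/mol
  T = 325.6 K: K = (2.306, 0.898, 0.116), RR gives ψ = 0.138, H_out = 5.977 kJ/mol
  T = 328.1 K: K = (2.365, 0.921, 0.121), RR gives ψ = 0.162, H_out = 7.266 kJ/mol
  T = 326.9 K: K = (2.336, 0.910, 0.119), RR gives ψ = 0.151, H_out = 6.654 kJ/mol
Linear interpolation between T = 325.6 (H_out = 5.977) and T = 326.9 (H_out = 6.654) on hF = 6.043 gives T ≈ 325.7 K, at which ψ = 0.14.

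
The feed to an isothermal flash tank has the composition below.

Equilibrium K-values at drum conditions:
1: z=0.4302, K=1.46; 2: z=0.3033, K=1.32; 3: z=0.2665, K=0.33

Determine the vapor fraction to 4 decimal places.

Rachford–Rice: g(ψ) = Σ zᵢ(Kᵢ−1)/(1+ψ(Kᵢ−1)) = 0.
Check two-phase: ΣzᵢKᵢ = 1.1164 > 1 and Σzᵢ/Kᵢ = 1.3320 > 1, so g(0) = 0.1164 > 0 and g(1) = -0.3320 < 0.
Newton–Raphson from ψ = 0.46:
  ψ = 0.4600: g = -0.01017, g' = -0.3356 → ψ = 0.4297
  ψ = 0.4297: g = -0.00019, g' = -0.3234 → ψ = 0.4291
Converged at ψ = 0.4291.

ψ = 0.4291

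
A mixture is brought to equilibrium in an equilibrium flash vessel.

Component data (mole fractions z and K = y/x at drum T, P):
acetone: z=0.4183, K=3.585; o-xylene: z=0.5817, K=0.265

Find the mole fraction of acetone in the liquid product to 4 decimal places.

x_acetone = 0.2214

Binary case is linear: z₁(K₁−1)(1+ψ(K₂−1)) + z₂(K₂−1)(1+ψ(K₁−1)) = 0
⇒ ψ = [z₁(K₁−1)+z₂(K₂−1)] / [−(K₁−1)(K₂−1)] = 0.65376/1.89997 = 0.3441
Compositions from xᵢ = zᵢ/(1+ψ(Kᵢ−1)), yᵢ = Kᵢxᵢ:
  acetone: x = 0.2214, y = 0.7937
  o-xylene: x = 0.7786, y = 0.2063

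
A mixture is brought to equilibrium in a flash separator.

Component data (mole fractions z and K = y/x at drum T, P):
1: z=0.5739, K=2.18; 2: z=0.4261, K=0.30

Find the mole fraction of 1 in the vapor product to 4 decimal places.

Rachford–Rice: g(ψ) = Σ zᵢ(Kᵢ−1)/(1+ψ(Kᵢ−1)) = 0.
Check two-phase: ΣzᵢKᵢ = 1.3789 > 1 and Σzᵢ/Kᵢ = 1.6836 > 1, so g(0) = 0.3789 > 0 and g(1) = -0.6836 < 0.
Newton–Raphson from ψ = 0.48:
  ψ = 0.4800: g = -0.01687, g' = -0.7992 → ψ = 0.4589
  ψ = 0.4589: g = -0.00011, g' = -0.7895 → ψ = 0.4588
Converged at ψ = 0.4588.
Compositions from xᵢ = zᵢ/(1+ψ(Kᵢ−1)), yᵢ = Kᵢxᵢ:
  1: x = 0.3723, y = 0.8117
  2: x = 0.6277, y = 0.1883

y_1 = 0.8117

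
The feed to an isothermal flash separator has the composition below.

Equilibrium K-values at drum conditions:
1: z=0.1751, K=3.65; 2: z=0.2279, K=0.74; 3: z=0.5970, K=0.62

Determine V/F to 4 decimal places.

V/F = 0.1927

Rachford–Rice: g(V/F) = Σ zᵢ(Kᵢ−1)/(1+V/F(Kᵢ−1)) = 0.
g(0) = ΣzᵢKᵢ − 1 = 0.1779 and g(1) = 1 − Σzᵢ/Kᵢ = -0.3188, so a root lies in (0, 1).
Iterate (Newton) starting at V/F = 0.48:
  V/F = 0.4800: g = -0.14094, g' = -0.3873 → V/F = 0.1161
  V/F = 0.1161: g = 0.05643, g' = -0.8299 → V/F = 0.1841
  V/F = 0.1841: g = 0.00572, g' = -0.6722 → V/F = 0.1926
  V/F = 0.1926: g = 0.00007, g' = -0.6565 → V/F = 0.1927
Converged at V/F = 0.1927.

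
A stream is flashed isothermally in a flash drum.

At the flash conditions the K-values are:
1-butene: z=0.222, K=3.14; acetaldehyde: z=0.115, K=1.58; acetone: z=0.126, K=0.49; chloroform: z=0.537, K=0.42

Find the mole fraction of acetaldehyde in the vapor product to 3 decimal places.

Rachford–Rice: g(V/F) = Σ zᵢ(Kᵢ−1)/(1+V/F(Kᵢ−1)) = 0.
Check two-phase: ΣzᵢKᵢ = 1.166 > 1 and Σzᵢ/Kᵢ = 1.679 > 1, so g(0) = 0.166 > 0 and g(1) = -0.679 < 0.
Newton iteration, V/F⁰ = 0.5:
  V/F = 0.500: g = -0.2437, g' = -0.678 → V/F = 0.140
  V/F = 0.140: g = 0.0186, g' = -0.886 → V/F = 0.162
Converged at V/F = 0.162.
Compositions from xᵢ = zᵢ/(1+V/F(Kᵢ−1)), yᵢ = Kᵢxᵢ:
  1-butene: x = 0.165, y = 0.518
  acetaldehyde: x = 0.105, y = 0.166
  acetone: x = 0.137, y = 0.067
  chloroform: x = 0.593, y = 0.249

y_acetaldehyde = 0.166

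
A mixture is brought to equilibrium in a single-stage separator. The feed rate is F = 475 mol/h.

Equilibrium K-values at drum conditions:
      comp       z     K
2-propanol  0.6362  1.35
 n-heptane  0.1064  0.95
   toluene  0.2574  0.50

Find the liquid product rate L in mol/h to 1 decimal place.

L = 203.8 mol/h

Newton iteration, ψ⁰ = 0.37:
  ψ = 0.3700: g = 0.03381, g' = -0.1582 → ψ = 0.5836
  ψ = 0.5836: g = -0.00231, g' = -0.1823 → ψ = 0.5710
  ψ = 0.5710: g = -0.00001, g' = -0.1805 → ψ = 0.5709
Converged at ψ = 0.5709.
Then V = ψ·F = 0.5709·475 = 271.2 mol/h and L = F − V = 203.8 mol/h.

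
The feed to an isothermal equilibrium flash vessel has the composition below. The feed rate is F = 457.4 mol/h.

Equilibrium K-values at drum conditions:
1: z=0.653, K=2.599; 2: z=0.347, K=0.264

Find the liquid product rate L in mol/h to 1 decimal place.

L = 150.8 mol/h

Let β = V/F and solve Σ zᵢ(Kᵢ−1)/(1+β(Kᵢ−1)) = 0.
g(0) = ΣzᵢKᵢ − 1 = 0.789 and g(1) = 1 − Σzᵢ/Kᵢ = -0.566, so a root lies in (0, 1).
Newton–Raphson from β = 0.5:
  β = 0.500: g = 0.1761, g' = -0.986 → β = 0.679
  β = 0.679: g = -0.0095, g' = -1.134 → β = 0.670
Converged at β = 0.670.
Then V = β·F = 0.6702·457.4 = 306.6 mol/h and L = F − V = 150.8 mol/h.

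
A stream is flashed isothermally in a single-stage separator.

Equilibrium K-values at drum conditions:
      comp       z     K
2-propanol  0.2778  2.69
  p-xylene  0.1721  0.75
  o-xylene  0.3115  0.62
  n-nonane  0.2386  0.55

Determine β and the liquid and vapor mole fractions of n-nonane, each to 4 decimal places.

Rachford–Rice: g(β) = Σ zᵢ(Kᵢ−1)/(1+β(Kᵢ−1)) = 0.
g(0) = ΣzᵢKᵢ − 1 = 0.2007 and g(1) = 1 − Σzᵢ/Kᵢ = -0.2690, so a root lies in (0, 1).
Iterate (Newton) starting at β = 0.5:
  β = 0.5000: g = -0.07939, g' = -0.3961 → β = 0.2996
  β = 0.2996: g = 0.00749, g' = -0.4841 → β = 0.3151
  β = 0.3151: g = 0.00008, g' = -0.4742 → β = 0.3152
Converged at β = 0.3152.
Compositions from xᵢ = zᵢ/(1+β(Kᵢ−1)), yᵢ = Kᵢxᵢ:
  2-propanol: x = 0.1812, y = 0.4875
  p-xylene: x = 0.1868, y = 0.1401
  o-xylene: x = 0.3539, y = 0.2194
  n-nonane: x = 0.2780, y = 0.1529

β = 0.3152, x_n-nonane = 0.2780, y_n-nonane = 0.1529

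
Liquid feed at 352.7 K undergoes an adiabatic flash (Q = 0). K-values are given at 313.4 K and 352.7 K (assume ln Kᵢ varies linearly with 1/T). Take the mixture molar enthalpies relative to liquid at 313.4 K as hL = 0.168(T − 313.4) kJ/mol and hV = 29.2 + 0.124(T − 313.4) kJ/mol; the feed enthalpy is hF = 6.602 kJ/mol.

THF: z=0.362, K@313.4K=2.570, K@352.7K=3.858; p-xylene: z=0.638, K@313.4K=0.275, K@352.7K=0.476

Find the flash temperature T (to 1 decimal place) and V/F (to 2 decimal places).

Adiabatic flash: solve Rachford–Rice at each trial T, then check hF = ψ·hV(T) + (1−ψ)·hL(T).
  T = 313.4 K: K = (2.570, 0.275), RR gives ψ = 0.093, H_out = 2.714 kJ/mol
  T = 352.7 K: K = (3.858, 0.476), RR gives ψ = 0.468, H_out = 19.448 kJ/mol
  T = 333.0 K: K = (3.185, 0.367), RR gives ψ = 0.280, H_out = 11.236 kJ/mol
  T = 323.2 K: K = (2.870, 0.319), RR gives ψ = 0.191, H_out = 7.132 kJ/mol
  T = 318.3 K: K = (2.718, 0.297), RR gives ψ = 0.143, H_out = 4.980 kJ/mol
  T = 320.8 K: K = (2.795, 0.308), RR gives ψ = 0.168, H_out = 6.090 kJ/mol
Linear interpolation between T = 320.8 (H_out = 6.090) and T = 323.2 (H_out = 7.132) on hF = 6.602 gives T ≈ 322.0 K, at which ψ = 0.18.

T = 322.0 K, V/F = 0.18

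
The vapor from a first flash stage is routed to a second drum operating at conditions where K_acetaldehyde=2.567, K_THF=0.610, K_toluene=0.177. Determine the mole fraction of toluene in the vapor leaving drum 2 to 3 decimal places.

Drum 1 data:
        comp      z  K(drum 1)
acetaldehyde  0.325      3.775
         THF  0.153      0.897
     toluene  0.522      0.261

Drum 1:
Iterate (Newton) starting at ψ₁ = 0.35:
  ψ₁ = 0.350: g = -0.0792, g' = -1.165 → ψ₁ = 0.282
  ψ₁ = 0.282: g = 0.0024, g' = -1.244 → ψ₁ = 0.284
Converged at ψ₁ = 0.284.
Drum-1 compositions:
  acetaldehyde: x = 0.182, y = 0.686
  THF: x = 0.158, y = 0.141
  toluene: x = 0.661, y = 0.172
Drum-2 feed = drum-1 vapor: z₂ = (0.6862, 0.1414, 0.1724).
Drum 2:
Material balance + equilibrium reduce to Σ zᵢ(Kᵢ−1)/(1+ψ₂(Kᵢ−1)) = 0.
Check two-phase: ΣzᵢKᵢ = 1.878 > 1 and Σzᵢ/Kᵢ = 1.473 > 1, so g(0) = 0.878 > 0 and g(1) = -0.473 < 0.
Iterate (Newton) starting at ψ₂ = 0.5:
  ψ₂ = 0.500: g = 0.2933, g' = -0.900 → ψ₂ = 0.826
  ψ₂ = 0.826: g = -0.0556, g' = -1.505 → ψ₂ = 0.789
  ψ₂ = 0.789: g = -0.0034, g' = -1.331 → ψ₂ = 0.786
Converged at ψ₂ = 0.786.
  acetaldehyde: x = 0.307, y = 0.789
  THF: x = 0.204, y = 0.124
  toluene: x = 0.489, y = 0.086

y_toluene (drum 2) = 0.086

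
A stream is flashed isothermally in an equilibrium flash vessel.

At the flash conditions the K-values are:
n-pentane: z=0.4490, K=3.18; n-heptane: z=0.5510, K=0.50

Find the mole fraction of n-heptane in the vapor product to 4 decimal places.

y_n-heptane = 0.4067

Rachford–Rice: g(ψ) = Σ zᵢ(Kᵢ−1)/(1+ψ(Kᵢ−1)) = 0.
g(0) = ΣzᵢKᵢ − 1 = 0.7033 and g(1) = 1 − Σzᵢ/Kᵢ = -0.2432, so a root lies in (0, 1).
Binary case is linear: z₁(K₁−1)(1+ψ(K₂−1)) + z₂(K₂−1)(1+ψ(K₁−1)) = 0
⇒ ψ = [z₁(K₁−1)+z₂(K₂−1)] / [−(K₁−1)(K₂−1)] = 0.70332/1.09000 = 0.6452
Compositions from xᵢ = zᵢ/(1+ψ(Kᵢ−1)), yᵢ = Kᵢxᵢ:
  n-pentane: x = 0.1866, y = 0.5933
  n-heptane: x = 0.8134, y = 0.4067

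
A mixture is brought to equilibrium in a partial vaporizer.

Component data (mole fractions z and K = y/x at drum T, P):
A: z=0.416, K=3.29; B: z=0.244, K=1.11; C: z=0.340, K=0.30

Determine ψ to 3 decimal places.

ψ = 0.618

Iterate (Newton) starting at ψ = 0.67:
  ψ = 0.670: g = -0.0473, g' = -0.933 → ψ = 0.619
  ψ = 0.619: g = -0.0010, g' = -0.895 → ψ = 0.618
Converged at ψ = 0.618.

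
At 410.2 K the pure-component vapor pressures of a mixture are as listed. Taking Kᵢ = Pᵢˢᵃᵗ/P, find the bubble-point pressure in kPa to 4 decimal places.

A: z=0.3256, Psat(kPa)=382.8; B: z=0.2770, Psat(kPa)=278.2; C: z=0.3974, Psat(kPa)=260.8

Pbub = 305.3430 kPa

At the bubble point ψ → 0, so ΣzᵢKᵢ = 1 with Kᵢ = Pᵢˢᵃᵗ/P ⇒ P = ΣzᵢPᵢˢᵃᵗ.
P = 0.3256·382.8 + 0.2770·278.2 + 0.3974·260.8 = 305.3430 kPa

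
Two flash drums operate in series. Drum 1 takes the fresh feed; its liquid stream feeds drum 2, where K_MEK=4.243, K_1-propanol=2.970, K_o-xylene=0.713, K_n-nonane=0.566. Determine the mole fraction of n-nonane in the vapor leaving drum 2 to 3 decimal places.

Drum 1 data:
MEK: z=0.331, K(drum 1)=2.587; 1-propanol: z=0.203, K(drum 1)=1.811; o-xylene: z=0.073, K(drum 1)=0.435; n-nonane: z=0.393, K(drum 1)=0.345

y_n-nonane (drum 2) = 0.422

Drum 1:
Newton–Raphson from ψ₁ = 0.5:
  ψ₁ = 0.500: g = -0.0302, g' = -0.745 → ψ₁ = 0.459
Converged at ψ₁ = 0.459.
Drum-1 compositions:
  MEK: x = 0.191, y = 0.495
  1-propanol: x = 0.148, y = 0.268
  o-xylene: x = 0.099, y = 0.043
  n-nonane: x = 0.562, y = 0.194
Drum-2 feed = drum-1 liquid: z₂ = (0.1915, 0.1479, 0.0986, 0.5620).
Drum 2:
Let ψ₂ = V/F and solve Σ zᵢ(Kᵢ−1)/(1+ψ₂(Kᵢ−1)) = 0.
Check two-phase: ΣzᵢKᵢ = 1.640 > 1 and Σzᵢ/Kᵢ = 1.226 > 1, so g(0) = 0.640 > 0 and g(1) = -0.226 < 0.
Newton iteration, ψ₂⁰ = 0.5:
  ψ₂ = 0.500: g = 0.0391, g' = -0.622 → ψ₂ = 0.563
  ψ₂ = 0.563: g = 0.0015, g' = -0.578 → ψ₂ = 0.565
Converged at ψ₂ = 0.565.
  MEK: x = 0.068, y = 0.287
  1-propanol: x = 0.070, y = 0.208
  o-xylene: x = 0.118, y = 0.084
  n-nonane: x = 0.745, y = 0.422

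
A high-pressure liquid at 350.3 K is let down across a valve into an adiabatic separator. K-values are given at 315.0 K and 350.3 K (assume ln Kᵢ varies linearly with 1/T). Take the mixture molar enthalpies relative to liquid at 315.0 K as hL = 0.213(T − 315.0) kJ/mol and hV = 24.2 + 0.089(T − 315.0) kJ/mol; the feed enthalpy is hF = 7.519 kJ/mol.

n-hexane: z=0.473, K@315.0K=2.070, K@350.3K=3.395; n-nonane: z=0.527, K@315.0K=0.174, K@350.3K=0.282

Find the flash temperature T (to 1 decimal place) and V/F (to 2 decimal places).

Adiabatic flash: solve Rachford–Rice at each trial T, then check hF = ψ·hV(T) + (1−ψ)·hL(T).
  T = 315.0 K: K = (2.070, 0.174), RR gives ψ = 0.080, H_out = 1.939 kJ/mol
  T = 350.3 K: K = (3.395, 0.282), RR gives ψ = 0.439, H_out = 16.216 kJ/mol
  T = 332.6 K: K = (2.684, 0.224), RR gives ψ = 0.297, H_out = 10.283 kJ/mol
  T = 323.8 K: K = (2.365, 0.198), RR gives ψ = 0.204, H_out = 6.588 kJ/mol
  T = 328.2 K: K = (2.522, 0.211), RR gives ψ = 0.253, H_out = 8.525 kJ/mol
  T = 326.0 K: K = (2.443, 0.205), RR gives ψ = 0.229, H_out = 7.582 kJ/mol
Linear interpolation between T = 323.8 (H_out = 6.588) and T = 326.0 (H_out = 7.582) on hF = 7.519 gives T ≈ 325.9 K, at which ψ = 0.23.

T = 325.9 K, V/F = 0.23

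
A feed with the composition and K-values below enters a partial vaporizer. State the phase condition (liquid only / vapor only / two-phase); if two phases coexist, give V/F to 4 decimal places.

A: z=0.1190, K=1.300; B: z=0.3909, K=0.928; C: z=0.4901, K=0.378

liquid only

ΣzᵢKᵢ = 0.7027; Σzᵢ/Kᵢ = 1.8093.
Since ΣzᵢKᵢ < 1 the mixture is below its bubble point — single liquid phase.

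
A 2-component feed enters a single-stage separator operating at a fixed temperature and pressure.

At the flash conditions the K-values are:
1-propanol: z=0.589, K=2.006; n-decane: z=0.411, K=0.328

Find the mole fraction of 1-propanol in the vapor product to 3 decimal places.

y_1-propanol = 0.803

Binary case is linear: z₁(K₁−1)(1+ψ(K₂−1)) + z₂(K₂−1)(1+ψ(K₁−1)) = 0
⇒ ψ = [z₁(K₁−1)+z₂(K₂−1)] / [−(K₁−1)(K₂−1)] = 0.3163/0.6760 = 0.468
Compositions from xᵢ = zᵢ/(1+ψ(Kᵢ−1)), yᵢ = Kᵢxᵢ:
  1-propanol: x = 0.400, y = 0.803
  n-decane: x = 0.600, y = 0.197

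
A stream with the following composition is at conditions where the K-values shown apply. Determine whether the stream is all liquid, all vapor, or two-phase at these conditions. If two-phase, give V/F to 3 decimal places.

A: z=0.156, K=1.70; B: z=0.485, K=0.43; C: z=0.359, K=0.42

all liquid

ΣzᵢKᵢ = 0.625; Σzᵢ/Kᵢ = 2.074.
Since ΣzᵢKᵢ < 1 the mixture is below its bubble point — single liquid phase.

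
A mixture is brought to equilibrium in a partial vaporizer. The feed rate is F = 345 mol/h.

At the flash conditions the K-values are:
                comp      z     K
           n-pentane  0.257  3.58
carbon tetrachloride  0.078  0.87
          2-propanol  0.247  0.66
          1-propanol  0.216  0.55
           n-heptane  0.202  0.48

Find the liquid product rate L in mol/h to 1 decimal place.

Newton–Raphson from ψ = 0.5:
  ψ = 0.500: g = -0.0898, g' = -0.542 → ψ = 0.334
  ψ = 0.334: g = 0.0092, g' = -0.672 → ψ = 0.348
Converged at ψ = 0.348.
Then V = ψ·F = 0.3480·345 = 120.1 mol/h and L = F − V = 224.9 mol/h.

L = 224.9 mol/h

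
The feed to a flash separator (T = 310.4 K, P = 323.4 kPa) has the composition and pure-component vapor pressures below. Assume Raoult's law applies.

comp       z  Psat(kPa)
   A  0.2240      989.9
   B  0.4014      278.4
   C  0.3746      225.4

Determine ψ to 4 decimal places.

ψ = 0.6273

Raoult's law: Kᵢ = Pᵢˢᵃᵗ/P = Pᵢˢᵃᵗ/323.4.
  K_A = 989.9/323.4 = 3.060915, K_B = 278.4/323.4 = 0.860853, K_C = 225.4/323.4 = 0.696970
Iterate (Newton) starting at ψ = 0.5:
  ψ = 0.5000: g = 0.03354, g' = -0.2875 → ψ = 0.6167
  ψ = 0.6167: g = 0.00259, g' = -0.2458 → ψ = 0.6272
  ψ = 0.6272: g = 0.00002, g' = -0.2428 → ψ = 0.6273
Converged at ψ = 0.6273.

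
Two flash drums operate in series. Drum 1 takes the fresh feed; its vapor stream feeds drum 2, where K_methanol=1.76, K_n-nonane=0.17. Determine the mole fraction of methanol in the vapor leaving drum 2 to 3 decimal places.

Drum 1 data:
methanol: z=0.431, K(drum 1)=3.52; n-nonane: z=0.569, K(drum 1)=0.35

y_methanol (drum 2) = 0.919

Drum 1:
Material balance + equilibrium reduce to Σ zᵢ(Kᵢ−1)/(1+ψ₁(Kᵢ−1)) = 0.
Feasibility: ΣzᵢKᵢ = 1.716, Σzᵢ/Kᵢ = 1.748 — both > 1, two phases present.
Binary case is linear: z₁(K₁−1)(1+ψ₁(K₂−1)) + z₂(K₂−1)(1+ψ₁(K₁−1)) = 0
⇒ ψ₁ = [z₁(K₁−1)+z₂(K₂−1)] / [−(K₁−1)(K₂−1)] = 0.7163/1.6380 = 0.437
Drum-1 compositions:
  methanol: x = 0.205, y = 0.722
  n-nonane: x = 0.795, y = 0.278
Drum-2 feed = drum-1 vapor: z₂ = (0.7218, 0.2782).
Drum 2:
Rachford–Rice: g(ψ₂) = Σ zᵢ(Kᵢ−1)/(1+ψ₂(Kᵢ−1)) = 0.
Feasibility: ΣzᵢKᵢ = 1.318, Σzᵢ/Kᵢ = 2.047 — both > 1, two phases present.
Iterate (Newton) starting at ψ₂ = 0.55:
  ψ₂ = 0.550: g = -0.0381, g' = -0.856 → ψ₂ = 0.506
  ψ₂ = 0.506: g = -0.0016, g' = -0.787 → ψ₂ = 0.504
Converged at ψ₂ = 0.504.
  methanol: x = 0.522, y = 0.919
  n-nonane: x = 0.478, y = 0.081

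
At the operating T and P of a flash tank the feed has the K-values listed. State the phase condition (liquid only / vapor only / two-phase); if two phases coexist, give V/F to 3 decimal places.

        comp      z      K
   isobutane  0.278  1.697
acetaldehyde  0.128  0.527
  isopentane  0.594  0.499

liquid only

ΣzᵢKᵢ = 0.836; Σzᵢ/Kᵢ = 1.597.
Since ΣzᵢKᵢ < 1 the mixture is below its bubble point — single liquid phase.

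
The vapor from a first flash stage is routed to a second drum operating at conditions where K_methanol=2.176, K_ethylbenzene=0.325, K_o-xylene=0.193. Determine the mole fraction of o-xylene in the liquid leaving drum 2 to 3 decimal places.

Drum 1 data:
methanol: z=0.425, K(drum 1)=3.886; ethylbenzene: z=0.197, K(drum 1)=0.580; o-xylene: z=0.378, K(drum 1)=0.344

Drum 1:
Let ψ₁ = V/F and solve Σ zᵢ(Kᵢ−1)/(1+ψ₁(Kᵢ−1)) = 0.
Check two-phase: ΣzᵢKᵢ = 1.896 > 1 and Σzᵢ/Kᵢ = 1.548 > 1, so g(0) = 0.896 > 0 and g(1) = -0.548 < 0.
Newton iteration, ψ₁⁰ = 0.47:
  ψ₁ = 0.470: g = 0.0589, g' = -1.031 → ψ₁ = 0.527
  ψ₁ = 0.527: g = 0.0012, g' = -0.994 → ψ₁ = 0.528
Converged at ψ₁ = 0.528.
Drum-1 compositions:
  methanol: x = 0.168, y = 0.654
  ethylbenzene: x = 0.253, y = 0.147
  o-xylene: x = 0.578, y = 0.199
Drum-2 feed = drum-1 vapor: z₂ = (0.6542, 0.1468, 0.1990).
Drum 2:
Iterate (Newton) starting at ψ₂ = 0.41:
  ψ₂ = 0.410: g = 0.1420, g' = -0.829 → ψ₂ = 0.581
  ψ₂ = 0.581: g = -0.0086, g' = -0.960 → ψ₂ = 0.572
Converged at ψ₂ = 0.572.
  methanol: x = 0.391, y = 0.851
  ethylbenzene: x = 0.239, y = 0.078
  o-xylene: x = 0.370, y = 0.071

x_o-xylene (drum 2) = 0.370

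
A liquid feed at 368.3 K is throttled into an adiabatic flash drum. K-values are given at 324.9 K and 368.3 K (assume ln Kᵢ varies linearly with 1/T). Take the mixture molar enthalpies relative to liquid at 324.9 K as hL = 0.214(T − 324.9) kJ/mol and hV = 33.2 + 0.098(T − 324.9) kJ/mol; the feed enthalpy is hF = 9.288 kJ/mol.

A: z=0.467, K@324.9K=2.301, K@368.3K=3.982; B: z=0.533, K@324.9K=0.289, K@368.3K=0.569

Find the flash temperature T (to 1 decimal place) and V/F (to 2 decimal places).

Adiabatic flash: solve Rachford–Rice at each trial T, then check hF = ψ·hV(T) + (1−ψ)·hL(T).
  T = 324.9 K: K = (2.301, 0.289), RR gives ψ = 0.247, H_out = 8.205 kJ/mol
  T = 368.3 K: K = (3.982, 0.569), RR gives ψ = 0.905, H_out = 34.771 kJ/mol
  T = 346.6 K: K = (3.079, 0.414), RR gives ψ = 0.541, H_out = 21.240 kJ/mol
  T = 335.8 K: K = (2.676, 0.348), RR gives ψ = 0.399, H_out = 15.062 kJ/mol
  T = 330.4 K: K = (2.486, 0.318), RR gives ψ = 0.326, H_out = 11.798 kJ/mol
  T = 327.6 K: K = (2.391, 0.303), RR gives ψ = 0.287, H_out = 10.011 kJ/mol
  T = 326.2 K: K = (2.344, 0.296), RR gives ψ = 0.267, H_out = 9.086 kJ/mol
Linear interpolation between T = 326.2 (H_out = 9.086) and T = 327.6 (H_out = 10.011) on hF = 9.288 gives T ≈ 326.5 K, at which ψ = 0.27.

T = 326.5 K, V/F = 0.27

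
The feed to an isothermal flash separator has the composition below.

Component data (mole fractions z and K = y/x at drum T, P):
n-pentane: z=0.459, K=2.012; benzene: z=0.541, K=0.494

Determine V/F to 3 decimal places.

V/F = 0.373

Material balance + equilibrium reduce to Σ zᵢ(Kᵢ−1)/(1+V/F(Kᵢ−1)) = 0.
g(0) = ΣzᵢKᵢ − 1 = 0.191 and g(1) = 1 − Σzᵢ/Kᵢ = -0.323, so a root lies in (0, 1).
Binary case is linear: z₁(K₁−1)(1+V/F(K₂−1)) + z₂(K₂−1)(1+V/F(K₁−1)) = 0
⇒ V/F = [z₁(K₁−1)+z₂(K₂−1)] / [−(K₁−1)(K₂−1)] = 0.1908/0.5121 = 0.373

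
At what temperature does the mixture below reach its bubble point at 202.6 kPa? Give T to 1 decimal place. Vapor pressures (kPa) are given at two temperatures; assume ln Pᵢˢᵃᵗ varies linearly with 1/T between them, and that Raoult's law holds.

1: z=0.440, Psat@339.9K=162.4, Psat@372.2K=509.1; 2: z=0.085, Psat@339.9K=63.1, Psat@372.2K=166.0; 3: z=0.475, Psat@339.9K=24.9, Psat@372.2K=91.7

Bubble-point temperature: ΣzᵢPᵢˢᵃᵗ(T) = P. Interpolate ln Pᵢˢᵃᵗ = aᵢ + bᵢ/T.
  T = 339.9 K: ΣzᵢPᵢˢᵃᵗ = 88.65 kPa
  T = 372.2 K: ΣzᵢPᵢˢᵃᵗ = 281.67 kPa
  T = 356.0 K: ΣzᵢPᵢˢᵃᵗ = 161.82 kPa
  T = 364.1 K: ΣzᵢPᵢˢᵃᵗ = 214.78 kPa
  T = 360.1 K: ΣzᵢPᵢˢᵃᵗ = 187.05 kPa
  T = 362.1 K: ΣzᵢPᵢˢᵃᵗ = 200.51 kPa
Interpolating between 362.1 K and 364.1 K gives T ≈ 362.4 K.

T = 362.4 K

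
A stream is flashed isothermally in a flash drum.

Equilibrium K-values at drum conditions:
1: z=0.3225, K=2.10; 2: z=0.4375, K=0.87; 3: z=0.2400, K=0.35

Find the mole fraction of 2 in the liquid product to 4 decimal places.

Material balance + equilibrium reduce to Σ zᵢ(Kᵢ−1)/(1+ψ(Kᵢ−1)) = 0.
Check two-phase: ΣzᵢKᵢ = 1.1419 > 1 and Σzᵢ/Kᵢ = 1.3422 > 1, so g(0) = 0.1419 > 0 and g(1) = -0.3422 < 0.
Newton–Raphson from ψ = 0.34:
  ψ = 0.3400: g = -0.00157, g' = -0.3819 → ψ = 0.3359
Converged at ψ = 0.3359.
Compositions from xᵢ = zᵢ/(1+ψ(Kᵢ−1)), yᵢ = Kᵢxᵢ:
  1: x = 0.2355, y = 0.4945
  2: x = 0.4575, y = 0.3980
  3: x = 0.3070, y = 0.1075

x_2 = 0.4575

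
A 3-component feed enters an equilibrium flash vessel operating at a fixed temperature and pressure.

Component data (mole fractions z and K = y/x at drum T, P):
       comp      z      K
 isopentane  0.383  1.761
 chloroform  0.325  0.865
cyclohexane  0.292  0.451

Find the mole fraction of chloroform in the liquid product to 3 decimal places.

Rachford–Rice: g(V/F) = Σ zᵢ(Kᵢ−1)/(1+V/F(Kᵢ−1)) = 0.
g(0) = ΣzᵢKᵢ − 1 = 0.087 and g(1) = 1 − Σzᵢ/Kᵢ = -0.241, so a root lies in (0, 1).
Newton iteration, V/F⁰ = 0.5:
  V/F = 0.500: g = -0.0569, g' = -0.290 → V/F = 0.304
  V/F = 0.304: g = -0.0015, g' = -0.280 → V/F = 0.299
Converged at V/F = 0.299.
Compositions from xᵢ = zᵢ/(1+V/F(Kᵢ−1)), yᵢ = Kᵢxᵢ:
  isopentane: x = 0.312, y = 0.550
  chloroform: x = 0.339, y = 0.293
  cyclohexane: x = 0.349, y = 0.158

x_chloroform = 0.339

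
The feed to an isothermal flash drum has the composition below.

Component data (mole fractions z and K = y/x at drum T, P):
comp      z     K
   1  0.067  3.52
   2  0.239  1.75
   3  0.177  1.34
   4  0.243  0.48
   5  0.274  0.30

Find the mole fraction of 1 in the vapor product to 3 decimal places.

Rachford–Rice: g(V/F) = Σ zᵢ(Kᵢ−1)/(1+V/F(Kᵢ−1)) = 0.
Check two-phase: ΣzᵢKᵢ = 1.090 > 1 and Σzᵢ/Kᵢ = 1.707 > 1, so g(0) = 0.090 > 0 and g(1) = -0.707 < 0.
Iterate (Newton) starting at V/F = 0.5:
  V/F = 0.500: g = -0.2093, g' = -0.607 → V/F = 0.155
  V/F = 0.155: g = -0.0135, g' = -0.593 → V/F = 0.132
  V/F = 0.132: g = 0.0002, g' = -0.608 → V/F = 0.133
Converged at V/F = 0.133.
Compositions from xᵢ = zᵢ/(1+V/F(Kᵢ−1)), yᵢ = Kᵢxᵢ:
  1: x = 0.050, y = 0.177
  2: x = 0.217, y = 0.380
  3: x = 0.169, y = 0.227
  4: x = 0.261, y = 0.125
  5: x = 0.302, y = 0.091

y_1 = 0.177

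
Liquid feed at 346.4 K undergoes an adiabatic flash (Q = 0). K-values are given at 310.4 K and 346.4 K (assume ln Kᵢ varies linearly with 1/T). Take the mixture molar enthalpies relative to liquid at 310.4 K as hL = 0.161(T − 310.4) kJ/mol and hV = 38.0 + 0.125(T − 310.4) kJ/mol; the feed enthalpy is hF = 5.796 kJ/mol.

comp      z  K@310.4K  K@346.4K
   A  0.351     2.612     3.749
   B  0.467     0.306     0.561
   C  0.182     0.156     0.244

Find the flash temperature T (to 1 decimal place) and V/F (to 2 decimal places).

Adiabatic flash: solve Rachford–Rice at each trial T, then check hF = ψ·hV(T) + (1−ψ)·hL(T).
  T = 310.4 K: K = (2.612, 0.306, 0.156), RR gives ψ = 0.074, H_out = 2.813 kJ/mol
  T = 346.4 K: K = (3.749, 0.561, 0.244), RR gives ψ = 0.414, H_out = 21.010 kJ/mol
  T = 328.4 K: K = (3.160, 0.421, 0.198), RR gives ψ = 0.244, H_out = 12.020 kJ/mol
  T = 319.4 K: K = (2.881, 0.361, 0.176), RR gives ψ = 0.162, H_out = 7.549 kJ/mol
  T = 314.9 K: K = (2.745, 0.333, 0.166), RR gives ψ = 0.119, H_out = 5.230 kJ/mol
  T = 317.1 K: K = (2.811, 0.346, 0.171), RR gives ψ = 0.140, H_out = 6.374 kJ/mol
Linear interpolation between T = 314.9 (H_out = 5.230) and T = 317.1 (H_out = 6.374) on hF = 5.796 gives T ≈ 316.0 K, at which ψ = 0.13.

T = 316.0 K, V/F = 0.13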